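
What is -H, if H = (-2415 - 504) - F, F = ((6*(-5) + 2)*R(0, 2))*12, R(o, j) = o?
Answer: 2919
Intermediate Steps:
F = 0 (F = ((6*(-5) + 2)*0)*12 = ((-30 + 2)*0)*12 = -28*0*12 = 0*12 = 0)
H = -2919 (H = (-2415 - 504) - 1*0 = -2919 + 0 = -2919)
-H = -1*(-2919) = 2919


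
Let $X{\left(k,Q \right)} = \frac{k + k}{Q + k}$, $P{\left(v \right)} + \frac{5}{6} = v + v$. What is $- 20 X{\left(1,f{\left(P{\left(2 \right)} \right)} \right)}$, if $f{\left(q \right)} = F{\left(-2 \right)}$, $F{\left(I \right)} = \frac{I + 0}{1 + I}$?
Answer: $- \frac{40}{3} \approx -13.333$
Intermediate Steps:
$P{\left(v \right)} = - \frac{5}{6} + 2 v$ ($P{\left(v \right)} = - \frac{5}{6} + \left(v + v\right) = - \frac{5}{6} + 2 v$)
$F{\left(I \right)} = \frac{I}{1 + I}$
$f{\left(q \right)} = 2$ ($f{\left(q \right)} = - \frac{2}{1 - 2} = - \frac{2}{-1} = \left(-2\right) \left(-1\right) = 2$)
$X{\left(k,Q \right)} = \frac{2 k}{Q + k}$
$- 20 X{\left(1,f{\left(P{\left(2 \right)} \right)} \right)} = - 20 \cdot 2 \cdot 1 \frac{1}{2 + 1} = - 20 \cdot 2 \cdot 1 \cdot \frac{1}{3} = \left(-20\right) \frac{2}{3} = - \frac{40}{3}$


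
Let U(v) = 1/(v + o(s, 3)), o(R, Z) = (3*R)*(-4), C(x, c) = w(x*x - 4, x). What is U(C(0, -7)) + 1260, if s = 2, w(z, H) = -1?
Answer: 31499/25 ≈ 1260.0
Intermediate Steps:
C(x, c) = -1
o(R, Z) = -12*R
U(v) = 1/(-24 + v) (U(v) = 1/(v - 12*2) = 1/(v - 24) = 1/(-24 + v))
U(C(0, -7)) + 1260 = 1/(-24 - 1) + 1260 = 1/(-25) + 1260 = -1/25 + 1260 = 31499/25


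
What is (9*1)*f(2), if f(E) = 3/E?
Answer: 27/2 ≈ 13.500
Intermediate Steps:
(9*1)*f(2) = (9*1)*(3/2) = 9*(3*(½)) = 9*(3/2) = 27/2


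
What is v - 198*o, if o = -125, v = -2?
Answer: 24748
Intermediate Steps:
v - 198*o = -2 - 198*(-125) = -2 + 24750 = 24748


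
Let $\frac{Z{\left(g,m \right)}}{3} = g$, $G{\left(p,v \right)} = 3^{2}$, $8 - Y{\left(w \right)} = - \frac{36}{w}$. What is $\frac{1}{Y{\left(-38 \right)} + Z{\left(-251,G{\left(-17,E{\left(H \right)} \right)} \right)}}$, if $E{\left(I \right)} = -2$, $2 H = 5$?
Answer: $- \frac{19}{14173} \approx -0.0013406$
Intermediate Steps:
$H = \frac{5}{2}$ ($H = \frac{1}{2} \cdot 5 = \frac{5}{2} \approx 2.5$)
$Y{\left(w \right)} = 8 + \frac{36}{w}$ ($Y{\left(w \right)} = 8 - - \frac{36}{w} = 8 + \frac{36}{w}$)
$G{\left(p,v \right)} = 9$
$Z{\left(g,m \right)} = 3 g$
$\frac{1}{Y{\left(-38 \right)} + Z{\left(-251,G{\left(-17,E{\left(H \right)} \right)} \right)}} = \frac{1}{\left(8 + \frac{36}{-38}\right) + 3 \left(-251\right)} = \frac{1}{\left(8 + 36 \left(- \frac{1}{38}\right)\right) - 753} = \frac{1}{\left(8 - \frac{18}{19}\right) - 753} = \frac{1}{\frac{134}{19} - 753} = \frac{1}{- \frac{14173}{19}} = - \frac{19}{14173}$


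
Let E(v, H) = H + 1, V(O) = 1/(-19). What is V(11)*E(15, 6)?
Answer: -7/19 ≈ -0.36842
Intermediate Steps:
V(O) = -1/19
E(v, H) = 1 + H
V(11)*E(15, 6) = -(1 + 6)/19 = -1/19*7 = -7/19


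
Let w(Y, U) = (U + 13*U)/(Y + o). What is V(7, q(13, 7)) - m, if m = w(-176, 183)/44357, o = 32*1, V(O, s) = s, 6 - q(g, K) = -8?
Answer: 14904379/1064568 ≈ 14.000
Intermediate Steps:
q(g, K) = 14 (q(g, K) = 6 - 1*(-8) = 6 + 8 = 14)
o = 32
w(Y, U) = 14*U/(32 + Y) (w(Y, U) = (U + 13*U)/(Y + 32) = (14*U)/(32 + Y) = 14*U/(32 + Y))
m = -427/1064568 (m = (14*183/(32 - 176))/44357 = (14*183/(-144))*(1/44357) = (14*183*(-1/144))*(1/44357) = -427/24*1/44357 = -427/1064568 ≈ -0.00040110)
V(7, q(13, 7)) - m = 14 - 1*(-427/1064568) = 14 + 427/1064568 = 14904379/1064568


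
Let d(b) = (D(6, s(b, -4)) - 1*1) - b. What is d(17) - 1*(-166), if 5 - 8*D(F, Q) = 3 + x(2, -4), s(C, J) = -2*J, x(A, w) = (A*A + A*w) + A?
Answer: 297/2 ≈ 148.50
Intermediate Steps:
x(A, w) = A + A² + A*w (x(A, w) = (A² + A*w) + A = A + A² + A*w)
D(F, Q) = ½ (D(F, Q) = 5/8 - (3 + 2*(1 + 2 - 4))/8 = 5/8 - (3 + 2*(-1))/8 = 5/8 - (3 - 2)/8 = 5/8 - ⅛*1 = 5/8 - ⅛ = ½)
d(b) = -½ - b (d(b) = (½ - 1*1) - b = (½ - 1) - b = -½ - b)
d(17) - 1*(-166) = (-½ - 1*17) - 1*(-166) = (-½ - 17) + 166 = -35/2 + 166 = 297/2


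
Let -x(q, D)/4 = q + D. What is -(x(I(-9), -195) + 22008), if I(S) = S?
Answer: -22824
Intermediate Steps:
x(q, D) = -4*D - 4*q (x(q, D) = -4*(q + D) = -4*(D + q) = -4*D - 4*q)
-(x(I(-9), -195) + 22008) = -((-4*(-195) - 4*(-9)) + 22008) = -((780 + 36) + 22008) = -(816 + 22008) = -1*22824 = -22824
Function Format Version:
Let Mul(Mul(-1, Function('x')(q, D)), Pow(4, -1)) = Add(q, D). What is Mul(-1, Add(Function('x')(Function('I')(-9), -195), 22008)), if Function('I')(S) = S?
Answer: -22824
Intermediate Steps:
Function('x')(q, D) = Add(Mul(-4, D), Mul(-4, q)) (Function('x')(q, D) = Mul(-4, Add(q, D)) = Mul(-4, Add(D, q)) = Add(Mul(-4, D), Mul(-4, q)))
Mul(-1, Add(Function('x')(Function('I')(-9), -195), 22008)) = Mul(-1, Add(Add(Mul(-4, -195), Mul(-4, -9)), 22008)) = Mul(-1, Add(Add(780, 36), 22008)) = Mul(-1, Add(816, 22008)) = Mul(-1, 22824) = -22824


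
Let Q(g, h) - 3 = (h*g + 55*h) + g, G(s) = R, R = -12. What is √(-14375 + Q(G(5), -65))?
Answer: I*√17179 ≈ 131.07*I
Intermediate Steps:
G(s) = -12
Q(g, h) = 3 + g + 55*h + g*h (Q(g, h) = 3 + ((h*g + 55*h) + g) = 3 + ((g*h + 55*h) + g) = 3 + ((55*h + g*h) + g) = 3 + (g + 55*h + g*h) = 3 + g + 55*h + g*h)
√(-14375 + Q(G(5), -65)) = √(-14375 + (3 - 12 + 55*(-65) - 12*(-65))) = √(-14375 + (3 - 12 - 3575 + 780)) = √(-14375 - 2804) = √(-17179) = I*√17179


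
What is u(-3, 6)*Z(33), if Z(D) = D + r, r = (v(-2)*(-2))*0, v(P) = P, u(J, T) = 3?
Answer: 99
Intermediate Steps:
r = 0 (r = -2*(-2)*0 = 4*0 = 0)
Z(D) = D (Z(D) = D + 0 = D)
u(-3, 6)*Z(33) = 3*33 = 99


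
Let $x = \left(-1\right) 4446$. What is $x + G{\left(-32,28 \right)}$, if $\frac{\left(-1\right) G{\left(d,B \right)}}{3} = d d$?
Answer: $-7518$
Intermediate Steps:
$G{\left(d,B \right)} = - 3 d^{2}$ ($G{\left(d,B \right)} = - 3 d d = - 3 d^{2}$)
$x = -4446$
$x + G{\left(-32,28 \right)} = -4446 - 3 \left(-32\right)^{2} = -4446 - 3072 = -7518$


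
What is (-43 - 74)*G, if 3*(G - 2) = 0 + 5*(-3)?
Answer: 351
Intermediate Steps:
G = -3 (G = 2 + (0 + 5*(-3))/3 = 2 + (0 - 15)/3 = 2 + (⅓)*(-15) = 2 - 5 = -3)
(-43 - 74)*G = (-43 - 74)*(-3) = -117*(-3) = 351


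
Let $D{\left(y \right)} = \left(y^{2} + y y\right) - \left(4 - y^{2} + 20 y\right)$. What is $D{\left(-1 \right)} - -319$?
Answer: $338$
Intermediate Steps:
$D{\left(y \right)} = -4 - 20 y + 3 y^{2}$ ($D{\left(y \right)} = \left(y^{2} + y^{2}\right) - \left(4 - y^{2} + 20 y\right) = 2 y^{2} - \left(4 - y^{2} + 20 y\right) = -4 - 20 y + 3 y^{2}$)
$D{\left(-1 \right)} - -319 = \left(-4 - -20 + 3 \left(-1\right)^{2}\right) - -319 = \left(-4 + 20 + 3 \cdot 1\right) + 319 = \left(-4 + 20 + 3\right) + 319 = 19 + 319 = 338$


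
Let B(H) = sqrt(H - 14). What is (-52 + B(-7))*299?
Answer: -15548 + 299*I*sqrt(21) ≈ -15548.0 + 1370.2*I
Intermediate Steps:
B(H) = sqrt(-14 + H)
(-52 + B(-7))*299 = (-52 + sqrt(-14 - 7))*299 = (-52 + sqrt(-21))*299 = (-52 + I*sqrt(21))*299 = -15548 + 299*I*sqrt(21)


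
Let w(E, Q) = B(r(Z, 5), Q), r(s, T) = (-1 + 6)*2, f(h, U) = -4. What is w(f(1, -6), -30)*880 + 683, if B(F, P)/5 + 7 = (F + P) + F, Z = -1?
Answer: -74117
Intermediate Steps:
r(s, T) = 10 (r(s, T) = 5*2 = 10)
B(F, P) = -35 + 5*P + 10*F (B(F, P) = -35 + 5*((F + P) + F) = -35 + 5*(P + 2*F) = -35 + (5*P + 10*F) = -35 + 5*P + 10*F)
w(E, Q) = 65 + 5*Q (w(E, Q) = -35 + 5*Q + 10*10 = -35 + 5*Q + 100 = 65 + 5*Q)
w(f(1, -6), -30)*880 + 683 = (65 + 5*(-30))*880 + 683 = (65 - 150)*880 + 683 = -85*880 + 683 = -74800 + 683 = -74117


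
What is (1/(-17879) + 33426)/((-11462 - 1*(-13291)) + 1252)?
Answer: 597623453/55085199 ≈ 10.849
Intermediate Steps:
(1/(-17879) + 33426)/((-11462 - 1*(-13291)) + 1252) = (-1/17879 + 33426)/((-11462 + 13291) + 1252) = 597623453/(17879*(1829 + 1252)) = (597623453/17879)/3081 = (597623453/17879)*(1/3081) = 597623453/55085199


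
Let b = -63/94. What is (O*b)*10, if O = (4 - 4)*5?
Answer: 0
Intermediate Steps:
O = 0 (O = 0*5 = 0)
b = -63/94 (b = -63*1/94 = -63/94 ≈ -0.67021)
(O*b)*10 = (0*(-63/94))*10 = 0*10 = 0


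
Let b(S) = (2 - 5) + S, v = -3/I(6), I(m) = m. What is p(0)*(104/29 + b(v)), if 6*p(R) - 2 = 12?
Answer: 35/174 ≈ 0.20115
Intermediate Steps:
p(R) = 7/3 (p(R) = ⅓ + (⅙)*12 = ⅓ + 2 = 7/3)
v = -½ (v = -3/6 = -3*⅙ = -½ ≈ -0.50000)
b(S) = -3 + S
p(0)*(104/29 + b(v)) = 7*(104/29 + (-3 - ½))/3 = 7*(104*(1/29) - 7/2)/3 = 7*(104/29 - 7/2)/3 = (7/3)*(5/58) = 35/174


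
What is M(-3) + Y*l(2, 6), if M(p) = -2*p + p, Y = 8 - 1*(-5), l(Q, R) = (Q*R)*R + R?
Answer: 1017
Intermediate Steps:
l(Q, R) = R + Q*R**2 (l(Q, R) = Q*R**2 + R = R + Q*R**2)
Y = 13 (Y = 8 + 5 = 13)
M(p) = -p
M(-3) + Y*l(2, 6) = -1*(-3) + 13*(6*(1 + 2*6)) = 3 + 13*(6*(1 + 12)) = 3 + 13*(6*13) = 3 + 13*78 = 3 + 1014 = 1017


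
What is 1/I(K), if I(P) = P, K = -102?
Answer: -1/102 ≈ -0.0098039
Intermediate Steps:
1/I(K) = 1/(-102) = -1/102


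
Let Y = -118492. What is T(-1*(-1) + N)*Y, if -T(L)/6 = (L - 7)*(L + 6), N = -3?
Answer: -25594272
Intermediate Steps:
T(L) = -6*(-7 + L)*(6 + L) (T(L) = -6*(L - 7)*(L + 6) = -6*(-7 + L)*(6 + L))
T(-1*(-1) + N)*Y = (252 - 6*(-1*(-1) - 3)**2 + 6*(-1*(-1) - 3))*(-118492) = (252 - 6*(1 - 3)**2 + 6*(1 - 3))*(-118492) = (252 - 6*(-2)**2 + 6*(-2))*(-118492) = (252 - 6*4 - 12)*(-118492) = (252 - 24 - 12)*(-118492) = 216*(-118492) = -25594272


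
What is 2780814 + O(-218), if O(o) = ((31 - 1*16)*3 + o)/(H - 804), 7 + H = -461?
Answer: 3537195581/1272 ≈ 2.7808e+6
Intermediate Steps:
H = -468 (H = -7 - 461 = -468)
O(o) = -15/424 - o/1272 (O(o) = ((31 - 1*16)*3 + o)/(-468 - 804) = ((31 - 16)*3 + o)/(-1272) = (15*3 + o)*(-1/1272) = (45 + o)*(-1/1272) = -15/424 - o/1272)
2780814 + O(-218) = 2780814 + (-15/424 - 1/1272*(-218)) = 2780814 + (-15/424 + 109/636) = 2780814 + 173/1272 = 3537195581/1272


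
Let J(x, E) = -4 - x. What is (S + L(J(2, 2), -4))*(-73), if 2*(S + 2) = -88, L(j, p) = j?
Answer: 3796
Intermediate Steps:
S = -46 (S = -2 + (½)*(-88) = -2 - 44 = -46)
(S + L(J(2, 2), -4))*(-73) = (-46 + (-4 - 1*2))*(-73) = (-46 + (-4 - 2))*(-73) = (-46 - 6)*(-73) = -52*(-73) = 3796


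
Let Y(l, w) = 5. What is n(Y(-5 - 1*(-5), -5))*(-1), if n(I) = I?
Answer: -5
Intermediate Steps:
n(Y(-5 - 1*(-5), -5))*(-1) = 5*(-1) = -5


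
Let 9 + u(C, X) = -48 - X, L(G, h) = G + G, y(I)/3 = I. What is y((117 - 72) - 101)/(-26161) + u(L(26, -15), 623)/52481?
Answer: -8972672/1372955441 ≈ -0.0065353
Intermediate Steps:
y(I) = 3*I
L(G, h) = 2*G
u(C, X) = -57 - X (u(C, X) = -9 + (-48 - X) = -57 - X)
y((117 - 72) - 101)/(-26161) + u(L(26, -15), 623)/52481 = (3*((117 - 72) - 101))/(-26161) + (-57 - 1*623)/52481 = (3*(45 - 101))*(-1/26161) + (-57 - 623)*(1/52481) = (3*(-56))*(-1/26161) - 680*1/52481 = -168*(-1/26161) - 680/52481 = 168/26161 - 680/52481 = -8972672/1372955441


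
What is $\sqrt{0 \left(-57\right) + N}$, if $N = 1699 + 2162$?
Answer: $3 \sqrt{429} \approx 62.137$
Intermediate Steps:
$N = 3861$
$\sqrt{0 \left(-57\right) + N} = \sqrt{0 \left(-57\right) + 3861} = \sqrt{0 + 3861} = \sqrt{3861} = 3 \sqrt{429}$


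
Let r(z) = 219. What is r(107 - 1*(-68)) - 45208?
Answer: -44989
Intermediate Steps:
r(107 - 1*(-68)) - 45208 = 219 - 45208 = -44989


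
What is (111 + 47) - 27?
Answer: 131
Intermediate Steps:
(111 + 47) - 27 = 158 - 27 = 131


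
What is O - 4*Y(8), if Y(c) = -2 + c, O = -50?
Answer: -74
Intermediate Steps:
O - 4*Y(8) = -50 - 4*(-2 + 8) = -50 - 4*6 = -50 - 24 = -74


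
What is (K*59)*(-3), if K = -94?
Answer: 16638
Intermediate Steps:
(K*59)*(-3) = -94*59*(-3) = -5546*(-3) = 16638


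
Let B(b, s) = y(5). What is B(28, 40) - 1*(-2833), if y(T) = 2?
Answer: 2835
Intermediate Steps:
B(b, s) = 2
B(28, 40) - 1*(-2833) = 2 - 1*(-2833) = 2 + 2833 = 2835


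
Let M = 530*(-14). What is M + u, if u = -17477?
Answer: -24897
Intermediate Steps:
M = -7420
M + u = -7420 - 17477 = -24897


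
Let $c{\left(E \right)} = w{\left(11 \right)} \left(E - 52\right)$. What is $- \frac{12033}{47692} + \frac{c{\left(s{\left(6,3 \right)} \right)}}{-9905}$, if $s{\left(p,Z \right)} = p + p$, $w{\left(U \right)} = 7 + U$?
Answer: $- \frac{16969725}{94477852} \approx -0.17962$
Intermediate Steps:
$s{\left(p,Z \right)} = 2 p$
$c{\left(E \right)} = -936 + 18 E$ ($c{\left(E \right)} = \left(7 + 11\right) \left(E - 52\right) = 18 \left(-52 + E\right) = -936 + 18 E$)
$- \frac{12033}{47692} + \frac{c{\left(s{\left(6,3 \right)} \right)}}{-9905} = - \frac{12033}{47692} + \frac{-936 + 18 \cdot 2 \cdot 6}{-9905} = \left(-12033\right) \frac{1}{47692} + \left(-936 + 18 \cdot 12\right) \left(- \frac{1}{9905}\right) = - \frac{12033}{47692} + \left(-936 + 216\right) \left(- \frac{1}{9905}\right) = - \frac{12033}{47692} - - \frac{144}{1981} = - \frac{12033}{47692} + \frac{144}{1981} = - \frac{16969725}{94477852}$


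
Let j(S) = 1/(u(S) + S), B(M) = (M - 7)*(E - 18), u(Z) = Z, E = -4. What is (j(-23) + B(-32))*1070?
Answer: 21114845/23 ≈ 9.1804e+5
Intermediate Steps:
B(M) = 154 - 22*M (B(M) = (M - 7)*(-4 - 18) = (-7 + M)*(-22) = 154 - 22*M)
j(S) = 1/(2*S) (j(S) = 1/(S + S) = 1/(2*S))
(j(-23) + B(-32))*1070 = ((½)/(-23) + (154 - 22*(-32)))*1070 = ((½)*(-1/23) + (154 + 704))*1070 = (-1/46 + 858)*1070 = (39467/46)*1070 = 21114845/23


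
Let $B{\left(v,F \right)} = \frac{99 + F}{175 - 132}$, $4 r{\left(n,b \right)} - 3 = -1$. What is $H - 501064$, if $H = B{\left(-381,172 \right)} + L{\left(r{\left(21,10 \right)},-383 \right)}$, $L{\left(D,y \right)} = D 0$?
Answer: $- \frac{21545481}{43} \approx -5.0106 \cdot 10^{5}$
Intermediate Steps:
$r{\left(n,b \right)} = \frac{1}{2}$ ($r{\left(n,b \right)} = \frac{3}{4} + \frac{1}{4} \left(-1\right) = \frac{3}{4} - \frac{1}{4} = \frac{1}{2}$)
$L{\left(D,y \right)} = 0$
$B{\left(v,F \right)} = \frac{99}{43} + \frac{F}{43}$ ($B{\left(v,F \right)} = \frac{99 + F}{43} = \left(99 + F\right) \frac{1}{43} = \frac{99}{43} + \frac{F}{43}$)
$H = \frac{271}{43}$ ($H = \left(\frac{99}{43} + \frac{1}{43} \cdot 172\right) + 0 = \left(\frac{99}{43} + 4\right) + 0 = \frac{271}{43} + 0 = \frac{271}{43} \approx 6.3023$)
$H - 501064 = \frac{271}{43} - 501064 = - \frac{21545481}{43}$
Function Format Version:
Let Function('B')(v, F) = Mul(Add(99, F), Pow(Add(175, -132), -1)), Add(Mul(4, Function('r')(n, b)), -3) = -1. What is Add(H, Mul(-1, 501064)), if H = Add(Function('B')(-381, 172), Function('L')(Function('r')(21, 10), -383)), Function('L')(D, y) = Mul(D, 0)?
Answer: Rational(-21545481, 43) ≈ -5.0106e+5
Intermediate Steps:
Function('r')(n, b) = Rational(1, 2) (Function('r')(n, b) = Add(Rational(3, 4), Mul(Rational(1, 4), -1)) = Add(Rational(3, 4), Rational(-1, 4)) = Rational(1, 2))
Function('L')(D, y) = 0
Function('B')(v, F) = Add(Rational(99, 43), Mul(Rational(1, 43), F)) (Function('B')(v, F) = Mul(Add(99, F), Pow(43, -1)) = Mul(Add(99, F), Rational(1, 43)) = Add(Rational(99, 43), Mul(Rational(1, 43), F)))
H = Rational(271, 43) (H = Add(Add(Rational(99, 43), Mul(Rational(1, 43), 172)), 0) = Add(Add(Rational(99, 43), 4), 0) = Add(Rational(271, 43), 0) = Rational(271, 43) ≈ 6.3023)
Add(H, Mul(-1, 501064)) = Add(Rational(271, 43), Mul(-1, 501064)) = Add(Rational(271, 43), -501064) = Rational(-21545481, 43)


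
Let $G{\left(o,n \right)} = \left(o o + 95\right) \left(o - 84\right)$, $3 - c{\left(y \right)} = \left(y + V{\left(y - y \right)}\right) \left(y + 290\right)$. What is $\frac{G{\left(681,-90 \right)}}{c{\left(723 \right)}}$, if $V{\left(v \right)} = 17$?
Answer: $- \frac{276922032}{749617} \approx -369.42$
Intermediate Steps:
$c{\left(y \right)} = 3 - \left(17 + y\right) \left(290 + y\right)$ ($c{\left(y \right)} = 3 - \left(y + 17\right) \left(y + 290\right) = 3 - \left(17 + y\right) \left(290 + y\right)$)
$G{\left(o,n \right)} = \left(-84 + o\right) \left(95 + o^{2}\right)$ ($G{\left(o,n \right)} = \left(o^{2} + 95\right) \left(-84 + o\right) = \left(95 + o^{2}\right) \left(-84 + o\right) = \left(-84 + o\right) \left(95 + o^{2}\right)$)
$\frac{G{\left(681,-90 \right)}}{c{\left(723 \right)}} = \frac{-7980 + 681^{3} - 84 \cdot 681^{2} + 95 \cdot 681}{-4927 - 723^{2} - 221961} = \frac{-7980 + 315821241 - 38955924 + 64695}{-4927 - 522729 - 221961} = \frac{276922032}{-749617} = 276922032 \left(- \frac{1}{749617}\right) = - \frac{276922032}{749617}$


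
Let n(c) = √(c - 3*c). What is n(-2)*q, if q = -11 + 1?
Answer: -20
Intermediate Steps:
q = -10
n(c) = √2*√(-c) (n(c) = √(-2*c) = √2*√(-c))
n(-2)*q = (√2*√(-1*(-2)))*(-10) = (√2*√2)*(-10) = 2*(-10) = -20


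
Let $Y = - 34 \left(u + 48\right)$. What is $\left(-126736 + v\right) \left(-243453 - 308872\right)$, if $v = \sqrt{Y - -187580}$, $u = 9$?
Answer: $69999461200 - 552325 \sqrt{185642} \approx 6.9761 \cdot 10^{10}$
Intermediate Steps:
$Y = -1938$ ($Y = - 34 \left(9 + 48\right) = \left(-34\right) 57 = -1938$)
$v = \sqrt{185642}$ ($v = \sqrt{-1938 - -187580} = \sqrt{-1938 + 187580} = \sqrt{185642} \approx 430.86$)
$\left(-126736 + v\right) \left(-243453 - 308872\right) = \left(-126736 + \sqrt{185642}\right) \left(-243453 - 308872\right) = \left(-126736 + \sqrt{185642}\right) \left(-552325\right) = 69999461200 - 552325 \sqrt{185642}$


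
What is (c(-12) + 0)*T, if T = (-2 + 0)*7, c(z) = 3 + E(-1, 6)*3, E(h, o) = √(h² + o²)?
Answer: -42 - 42*√37 ≈ -297.48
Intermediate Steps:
c(z) = 3 + 3*√37 (c(z) = 3 + √((-1)² + 6²)*3 = 3 + √(1 + 36)*3 = 3 + √37*3 = 3 + 3*√37)
T = -14 (T = -2*7 = -14)
(c(-12) + 0)*T = ((3 + 3*√37) + 0)*(-14) = (3 + 3*√37)*(-14) = -42 - 42*√37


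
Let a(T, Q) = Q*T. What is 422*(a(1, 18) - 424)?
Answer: -171332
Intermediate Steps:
422*(a(1, 18) - 424) = 422*(18*1 - 424) = 422*(18 - 424) = 422*(-406) = -171332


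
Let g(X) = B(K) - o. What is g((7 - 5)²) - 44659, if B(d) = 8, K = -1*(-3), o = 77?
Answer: -44728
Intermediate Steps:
K = 3
g(X) = -69 (g(X) = 8 - 1*77 = 8 - 77 = -69)
g((7 - 5)²) - 44659 = -69 - 44659 = -44728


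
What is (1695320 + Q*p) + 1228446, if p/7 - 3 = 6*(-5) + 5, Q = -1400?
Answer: 3139366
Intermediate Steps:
p = -154 (p = 21 + 7*(6*(-5) + 5) = 21 + 7*(-30 + 5) = 21 + 7*(-25) = 21 - 175 = -154)
(1695320 + Q*p) + 1228446 = (1695320 - 1400*(-154)) + 1228446 = (1695320 + 215600) + 1228446 = 1910920 + 1228446 = 3139366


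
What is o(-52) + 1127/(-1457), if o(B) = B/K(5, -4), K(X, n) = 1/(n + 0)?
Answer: 301929/1457 ≈ 207.23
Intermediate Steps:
K(X, n) = 1/n
o(B) = -4*B (o(B) = B/(1/(-4)) = B/(-¼) = B*(-4) = -4*B)
o(-52) + 1127/(-1457) = -4*(-52) + 1127/(-1457) = 208 + 1127*(-1/1457) = 208 - 1127/1457 = 301929/1457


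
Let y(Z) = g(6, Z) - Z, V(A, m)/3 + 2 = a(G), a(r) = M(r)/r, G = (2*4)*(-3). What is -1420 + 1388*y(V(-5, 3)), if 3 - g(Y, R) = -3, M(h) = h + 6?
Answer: 12113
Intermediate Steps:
M(h) = 6 + h
G = -24 (G = 8*(-3) = -24)
g(Y, R) = 6 (g(Y, R) = 3 - 1*(-3) = 3 + 3 = 6)
a(r) = (6 + r)/r
V(A, m) = -15/4 (V(A, m) = -6 + 3*((6 - 24)/(-24)) = -6 + 3*(-1/24*(-18)) = -6 + 3*(3/4) = -6 + 9/4 = -15/4)
y(Z) = 6 - Z
-1420 + 1388*y(V(-5, 3)) = -1420 + 1388*(6 - 1*(-15/4)) = -1420 + 1388*(6 + 15/4) = -1420 + 1388*(39/4) = -1420 + 13533 = 12113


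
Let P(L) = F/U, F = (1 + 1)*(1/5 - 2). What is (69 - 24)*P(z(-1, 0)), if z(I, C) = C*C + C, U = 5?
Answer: -162/5 ≈ -32.400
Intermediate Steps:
z(I, C) = C + C² (z(I, C) = C² + C = C + C²)
F = -18/5 (F = 2*(⅕ - 2) = 2*(-9/5) = -18/5 ≈ -3.6000)
P(L) = -18/25 (P(L) = -18/5/5 = -18/5*⅕ = -18/25)
(69 - 24)*P(z(-1, 0)) = (69 - 24)*(-18/25) = 45*(-18/25) = -162/5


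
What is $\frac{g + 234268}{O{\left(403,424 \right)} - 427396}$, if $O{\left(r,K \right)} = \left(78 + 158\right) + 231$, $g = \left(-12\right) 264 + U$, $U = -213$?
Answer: $- \frac{230887}{426929} \approx -0.54081$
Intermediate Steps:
$g = -3381$ ($g = \left(-12\right) 264 - 213 = -3168 - 213 = -3381$)
$O{\left(r,K \right)} = 467$ ($O{\left(r,K \right)} = 236 + 231 = 467$)
$\frac{g + 234268}{O{\left(403,424 \right)} - 427396} = \frac{-3381 + 234268}{467 - 427396} = \frac{230887}{-426929} = 230887 \left(- \frac{1}{426929}\right) = - \frac{230887}{426929}$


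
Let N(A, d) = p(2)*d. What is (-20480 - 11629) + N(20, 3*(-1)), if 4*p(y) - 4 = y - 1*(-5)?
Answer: -128469/4 ≈ -32117.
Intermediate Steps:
p(y) = 9/4 + y/4 (p(y) = 1 + (y - 1*(-5))/4 = 1 + (y + 5)/4 = 1 + (5 + y)/4 = 1 + (5/4 + y/4) = 9/4 + y/4)
N(A, d) = 11*d/4 (N(A, d) = (9/4 + (¼)*2)*d = (9/4 + ½)*d = 11*d/4)
(-20480 - 11629) + N(20, 3*(-1)) = (-20480 - 11629) + 11*(3*(-1))/4 = -32109 + (11/4)*(-3) = -32109 - 33/4 = -128469/4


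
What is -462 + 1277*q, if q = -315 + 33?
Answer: -360576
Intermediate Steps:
q = -282
-462 + 1277*q = -462 + 1277*(-282) = -462 - 360114 = -360576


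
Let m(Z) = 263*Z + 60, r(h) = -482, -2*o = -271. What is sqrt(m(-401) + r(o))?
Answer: 3*I*sqrt(11765) ≈ 325.4*I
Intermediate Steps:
o = 271/2 (o = -1/2*(-271) = 271/2 ≈ 135.50)
m(Z) = 60 + 263*Z
sqrt(m(-401) + r(o)) = sqrt((60 + 263*(-401)) - 482) = sqrt((60 - 105463) - 482) = sqrt(-105403 - 482) = sqrt(-105885) = 3*I*sqrt(11765)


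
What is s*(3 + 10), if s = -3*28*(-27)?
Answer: 29484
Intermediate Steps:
s = 2268 (s = -84*(-27) = -1*(-2268) = 2268)
s*(3 + 10) = 2268*(3 + 10) = 2268*13 = 29484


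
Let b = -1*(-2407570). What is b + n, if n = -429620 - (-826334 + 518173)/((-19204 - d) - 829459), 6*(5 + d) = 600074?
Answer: 804180933281/406573 ≈ 1.9780e+6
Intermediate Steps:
d = 300022/3 (d = -5 + (⅙)*600074 = -5 + 300037/3 = 300022/3 ≈ 1.0001e+5)
n = -174672024329/406573 (n = -429620 - (-826334 + 518173)/((-19204 - 1*300022/3) - 829459) = -429620 - (-308161)/((-19204 - 300022/3) - 829459) = -429620 - (-308161)/(-357634/3 - 829459) = -429620 - (-308161)/(-2846011/3) = -429620 - (-308161)*(-3)/2846011 = -429620 - 1*132069/406573 = -429620 - 132069/406573 = -174672024329/406573 ≈ -4.2962e+5)
b = 2407570
b + n = 2407570 - 174672024329/406573 = 804180933281/406573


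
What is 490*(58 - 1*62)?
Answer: -1960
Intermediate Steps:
490*(58 - 1*62) = 490*(58 - 62) = 490*(-4) = -1960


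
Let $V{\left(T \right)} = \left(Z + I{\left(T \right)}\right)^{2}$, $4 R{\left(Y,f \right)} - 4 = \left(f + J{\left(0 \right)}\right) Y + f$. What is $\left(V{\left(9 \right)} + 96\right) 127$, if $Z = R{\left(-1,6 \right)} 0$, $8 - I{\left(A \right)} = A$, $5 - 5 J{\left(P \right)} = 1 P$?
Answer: $12319$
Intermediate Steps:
$J{\left(P \right)} = 1 - \frac{P}{5}$ ($J{\left(P \right)} = 1 - \frac{1 P}{5} = 1 - \frac{P}{5}$)
$R{\left(Y,f \right)} = 1 + \frac{f}{4} + \frac{Y \left(1 + f\right)}{4}$ ($R{\left(Y,f \right)} = 1 + \frac{\left(f + \left(1 - 0\right)\right) Y + f}{4} = 1 + \frac{\left(f + \left(1 + 0\right)\right) Y + f}{4} = 1 + \frac{\left(f + 1\right) Y + f}{4} = 1 + \frac{\left(1 + f\right) Y + f}{4} = 1 + \frac{Y \left(1 + f\right) + f}{4} = 1 + \frac{f + Y \left(1 + f\right)}{4} = 1 + \left(\frac{f}{4} + \frac{Y \left(1 + f\right)}{4}\right) = 1 + \frac{f}{4} + \frac{Y \left(1 + f\right)}{4}$)
$I{\left(A \right)} = 8 - A$
$Z = 0$ ($Z = \left(1 + \frac{1}{4} \left(-1\right) + \frac{1}{4} \cdot 6 + \frac{1}{4} \left(-1\right) 6\right) 0 = \left(1 - \frac{1}{4} + \frac{3}{2} - \frac{3}{2}\right) 0 = \frac{3}{4} \cdot 0 = 0$)
$V{\left(T \right)} = \left(8 - T\right)^{2}$ ($V{\left(T \right)} = \left(0 - \left(-8 + T\right)\right)^{2} = \left(8 - T\right)^{2}$)
$\left(V{\left(9 \right)} + 96\right) 127 = \left(\left(-8 + 9\right)^{2} + 96\right) 127 = \left(1^{2} + 96\right) 127 = \left(1 + 96\right) 127 = 97 \cdot 127 = 12319$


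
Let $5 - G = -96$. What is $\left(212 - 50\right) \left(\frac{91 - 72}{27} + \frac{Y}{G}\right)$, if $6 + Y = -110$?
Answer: $- \frac{7278}{101} \approx -72.059$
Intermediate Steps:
$Y = -116$ ($Y = -6 - 110 = -116$)
$G = 101$ ($G = 5 - -96 = 5 + 96 = 101$)
$\left(212 - 50\right) \left(\frac{91 - 72}{27} + \frac{Y}{G}\right) = \left(212 - 50\right) \left(\frac{91 - 72}{27} - \frac{116}{101}\right) = 162 \left(19 \cdot \frac{1}{27} - \frac{116}{101}\right) = 162 \left(\frac{19}{27} - \frac{116}{101}\right) = 162 \left(- \frac{1213}{2727}\right) = - \frac{7278}{101}$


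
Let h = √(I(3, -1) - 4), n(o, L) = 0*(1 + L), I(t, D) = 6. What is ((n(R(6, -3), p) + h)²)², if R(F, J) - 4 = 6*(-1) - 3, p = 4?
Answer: 4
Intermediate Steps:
R(F, J) = -5 (R(F, J) = 4 + (6*(-1) - 3) = 4 + (-6 - 3) = 4 - 9 = -5)
n(o, L) = 0
h = √2 (h = √(6 - 4) = √2 ≈ 1.4142)
((n(R(6, -3), p) + h)²)² = ((0 + √2)²)² = ((√2)²)² = 2² = 4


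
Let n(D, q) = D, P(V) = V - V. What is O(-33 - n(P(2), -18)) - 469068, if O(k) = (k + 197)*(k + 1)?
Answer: -474316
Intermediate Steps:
P(V) = 0
O(k) = (1 + k)*(197 + k) (O(k) = (197 + k)*(1 + k) = (1 + k)*(197 + k))
O(-33 - n(P(2), -18)) - 469068 = (197 + (-33 - 1*0)**2 + 198*(-33 - 1*0)) - 469068 = (197 + (-33 + 0)**2 + 198*(-33 + 0)) - 469068 = (197 + (-33)**2 + 198*(-33)) - 469068 = (197 + 1089 - 6534) - 469068 = -5248 - 469068 = -474316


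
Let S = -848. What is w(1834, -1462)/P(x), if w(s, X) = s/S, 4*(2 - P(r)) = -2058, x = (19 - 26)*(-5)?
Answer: -917/218996 ≈ -0.0041873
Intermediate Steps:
x = 35 (x = -7*(-5) = 35)
P(r) = 1033/2 (P(r) = 2 - ¼*(-2058) = 2 + 1029/2 = 1033/2)
w(s, X) = -s/848 (w(s, X) = s/(-848) = s*(-1/848) = -s/848)
w(1834, -1462)/P(x) = (-1/848*1834)/(1033/2) = -917/424*2/1033 = -917/218996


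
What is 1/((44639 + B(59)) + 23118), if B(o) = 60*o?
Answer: 1/71297 ≈ 1.4026e-5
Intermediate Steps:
1/((44639 + B(59)) + 23118) = 1/((44639 + 60*59) + 23118) = 1/((44639 + 3540) + 23118) = 1/(48179 + 23118) = 1/71297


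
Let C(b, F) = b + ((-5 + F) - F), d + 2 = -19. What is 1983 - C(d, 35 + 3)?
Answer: 2009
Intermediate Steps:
d = -21 (d = -2 - 19 = -21)
C(b, F) = -5 + b (C(b, F) = b - 5 = -5 + b)
1983 - C(d, 35 + 3) = 1983 - (-5 - 21) = 1983 - 1*(-26) = 1983 + 26 = 2009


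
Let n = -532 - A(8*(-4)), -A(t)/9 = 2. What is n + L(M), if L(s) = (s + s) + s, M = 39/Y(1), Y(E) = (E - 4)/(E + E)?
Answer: -592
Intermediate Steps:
A(t) = -18 (A(t) = -9*2 = -18)
Y(E) = (-4 + E)/(2*E) (Y(E) = (-4 + E)/((2*E)) = (-4 + E)*(1/(2*E)) = (-4 + E)/(2*E))
M = -26 (M = 39/(((½)*(-4 + 1)/1)) = 39/(((½)*1*(-3))) = 39/(-3/2) = 39*(-⅔) = -26)
n = -514 (n = -532 - 1*(-18) = -532 + 18 = -514)
L(s) = 3*s (L(s) = 2*s + s = 3*s)
n + L(M) = -514 + 3*(-26) = -514 - 78 = -592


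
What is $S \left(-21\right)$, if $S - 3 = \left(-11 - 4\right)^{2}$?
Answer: $-4788$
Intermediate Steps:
$S = 228$ ($S = 3 + \left(-11 - 4\right)^{2} = 3 + \left(-15\right)^{2} = 3 + 225 = 228$)
$S \left(-21\right) = 228 \left(-21\right) = -4788$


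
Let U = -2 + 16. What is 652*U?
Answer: 9128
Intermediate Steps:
U = 14
652*U = 652*14 = 9128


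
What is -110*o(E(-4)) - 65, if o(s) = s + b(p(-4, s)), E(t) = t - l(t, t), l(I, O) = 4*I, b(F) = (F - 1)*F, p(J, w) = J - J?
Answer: -1385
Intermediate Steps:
p(J, w) = 0
b(F) = F*(-1 + F) (b(F) = (-1 + F)*F = F*(-1 + F))
E(t) = -3*t (E(t) = t - 4*t = -3*t)
o(s) = s (o(s) = s + 0*(-1 + 0) = s + 0*(-1) = s + 0 = s)
-110*o(E(-4)) - 65 = -(-330)*(-4) - 65 = -110*12 - 65 = -1320 - 65 = -1385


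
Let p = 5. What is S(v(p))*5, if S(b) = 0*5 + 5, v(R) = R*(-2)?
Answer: 25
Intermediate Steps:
v(R) = -2*R
S(b) = 5 (S(b) = 0 + 5 = 5)
S(v(p))*5 = 5*5 = 25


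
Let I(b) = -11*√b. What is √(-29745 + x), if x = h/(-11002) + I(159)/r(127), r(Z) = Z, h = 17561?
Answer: √(-58074837158190158 - 169098473588*√159)/1397254 ≈ 172.48*I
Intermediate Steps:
x = -17561/11002 - 11*√159/127 (x = 17561/(-11002) - 11*√159/127 = 17561*(-1/11002) - 11*√159*(1/127) = -17561/11002 - 11*√159/127 ≈ -2.6883)
√(-29745 + x) = √(-29745 + (-17561/11002 - 11*√159/127)) = √(-327272051/11002 - 11*√159/127)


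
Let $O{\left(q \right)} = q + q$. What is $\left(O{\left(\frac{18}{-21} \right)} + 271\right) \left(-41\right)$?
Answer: $- \frac{77285}{7} \approx -11041.0$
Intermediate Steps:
$O{\left(q \right)} = 2 q$
$\left(O{\left(\frac{18}{-21} \right)} + 271\right) \left(-41\right) = \left(2 \frac{18}{-21} + 271\right) \left(-41\right) = \left(2 \cdot 18 \left(- \frac{1}{21}\right) + 271\right) \left(-41\right) = \left(2 \left(- \frac{6}{7}\right) + 271\right) \left(-41\right) = \left(- \frac{12}{7} + 271\right) \left(-41\right) = \frac{1885}{7} \left(-41\right) = - \frac{77285}{7}$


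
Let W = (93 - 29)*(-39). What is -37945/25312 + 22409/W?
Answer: -20685229/1974336 ≈ -10.477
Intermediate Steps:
W = -2496 (W = 64*(-39) = -2496)
-37945/25312 + 22409/W = -37945/25312 + 22409/(-2496) = -37945*1/25312 + 22409*(-1/2496) = -37945/25312 - 22409/2496 = -20685229/1974336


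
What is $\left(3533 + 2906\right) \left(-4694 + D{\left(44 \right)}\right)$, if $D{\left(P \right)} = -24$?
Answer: $-30379202$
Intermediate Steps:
$\left(3533 + 2906\right) \left(-4694 + D{\left(44 \right)}\right) = \left(3533 + 2906\right) \left(-4694 - 24\right) = 6439 \left(-4718\right) = -30379202$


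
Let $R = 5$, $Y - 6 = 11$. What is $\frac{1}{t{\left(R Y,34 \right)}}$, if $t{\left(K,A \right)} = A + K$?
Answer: $\frac{1}{119} \approx 0.0084034$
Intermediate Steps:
$Y = 17$ ($Y = 6 + 11 = 17$)
$\frac{1}{t{\left(R Y,34 \right)}} = \frac{1}{34 + 5 \cdot 17} = \frac{1}{34 + 85} = \frac{1}{119}$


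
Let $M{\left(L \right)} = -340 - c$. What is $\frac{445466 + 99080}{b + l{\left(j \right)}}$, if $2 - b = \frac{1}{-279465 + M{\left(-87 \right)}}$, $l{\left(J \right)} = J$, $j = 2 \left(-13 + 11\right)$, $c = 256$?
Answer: $- \frac{152506097306}{560121} \approx -2.7227 \cdot 10^{5}$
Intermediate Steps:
$j = -4$ ($j = 2 \left(-2\right) = -4$)
$M{\left(L \right)} = -596$ ($M{\left(L \right)} = -340 - 256 = -596$)
$b = \frac{560123}{280061}$ ($b = 2 - \frac{1}{-279465 - 596} = 2 - \frac{1}{-280061} = 2 - - \frac{1}{280061} = 2 + \frac{1}{280061} = \frac{560123}{280061} \approx 2.0$)
$\frac{445466 + 99080}{b + l{\left(j \right)}} = \frac{445466 + 99080}{\frac{560123}{280061} - 4} = \frac{544546}{- \frac{560121}{280061}} = 544546 \left(- \frac{280061}{560121}\right) = - \frac{152506097306}{560121}$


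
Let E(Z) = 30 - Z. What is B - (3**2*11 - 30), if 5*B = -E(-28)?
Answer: -403/5 ≈ -80.600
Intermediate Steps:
B = -58/5 (B = (-(30 - 1*(-28)))/5 = (-(30 + 28))/5 = (-1*58)/5 = (1/5)*(-58) = -58/5 ≈ -11.600)
B - (3**2*11 - 30) = -58/5 - (3**2*11 - 30) = -58/5 - (9*11 - 30) = -58/5 - (99 - 30) = -58/5 - 1*69 = -58/5 - 69 = -403/5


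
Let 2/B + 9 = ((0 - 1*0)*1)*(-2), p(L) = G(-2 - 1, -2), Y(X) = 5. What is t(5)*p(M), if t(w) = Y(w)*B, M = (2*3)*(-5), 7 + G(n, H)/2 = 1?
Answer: 40/3 ≈ 13.333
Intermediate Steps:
G(n, H) = -12 (G(n, H) = -14 + 2*1 = -14 + 2 = -12)
M = -30 (M = 6*(-5) = -30)
p(L) = -12
B = -2/9 (B = 2/(-9 + ((0 - 1*0)*1)*(-2)) = 2/(-9 + ((0 + 0)*1)*(-2)) = 2/(-9 + (0*1)*(-2)) = 2/(-9 + 0*(-2)) = 2/(-9 + 0) = 2/(-9) = 2*(-⅑) = -2/9 ≈ -0.22222)
t(w) = -10/9 (t(w) = 5*(-2/9) = -10/9)
t(5)*p(M) = -10/9*(-12) = 40/3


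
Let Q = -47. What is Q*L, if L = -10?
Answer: 470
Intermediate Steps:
Q*L = -47*(-10) = 470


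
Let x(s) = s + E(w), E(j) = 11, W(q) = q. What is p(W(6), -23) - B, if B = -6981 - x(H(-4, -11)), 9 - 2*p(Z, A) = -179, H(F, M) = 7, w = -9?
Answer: 7093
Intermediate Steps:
p(Z, A) = 94 (p(Z, A) = 9/2 - 1/2*(-179) = 9/2 + 179/2 = 94)
x(s) = 11 + s (x(s) = s + 11 = 11 + s)
B = -6999 (B = -6981 - (11 + 7) = -6981 - 1*18 = -6981 - 18 = -6999)
p(W(6), -23) - B = 94 - 1*(-6999) = 94 + 6999 = 7093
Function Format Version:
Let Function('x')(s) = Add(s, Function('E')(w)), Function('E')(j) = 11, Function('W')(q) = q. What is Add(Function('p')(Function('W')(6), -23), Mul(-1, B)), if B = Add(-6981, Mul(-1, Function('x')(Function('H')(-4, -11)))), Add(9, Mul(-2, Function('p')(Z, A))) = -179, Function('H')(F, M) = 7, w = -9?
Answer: 7093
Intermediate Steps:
Function('p')(Z, A) = 94 (Function('p')(Z, A) = Add(Rational(9, 2), Mul(Rational(-1, 2), -179)) = Add(Rational(9, 2), Rational(179, 2)) = 94)
Function('x')(s) = Add(11, s) (Function('x')(s) = Add(s, 11) = Add(11, s))
B = -6999 (B = Add(-6981, Mul(-1, Add(11, 7))) = Add(-6981, Mul(-1, 18)) = Add(-6981, -18) = -6999)
Add(Function('p')(Function('W')(6), -23), Mul(-1, B)) = Add(94, Mul(-1, -6999)) = Add(94, 6999) = 7093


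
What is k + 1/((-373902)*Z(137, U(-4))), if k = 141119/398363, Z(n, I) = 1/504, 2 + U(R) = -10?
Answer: 8760650231/24824787071 ≈ 0.35290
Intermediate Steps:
U(R) = -12 (U(R) = -2 - 10 = -12)
Z(n, I) = 1/504
k = 141119/398363 (k = 141119*(1/398363) = 141119/398363 ≈ 0.35425)
k + 1/((-373902)*Z(137, U(-4))) = 141119/398363 + 1/((-373902)*(1/504)) = 141119/398363 - 1/373902*504 = 141119/398363 - 84/62317 = 8760650231/24824787071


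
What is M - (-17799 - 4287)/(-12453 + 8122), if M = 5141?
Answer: 22243585/4331 ≈ 5135.9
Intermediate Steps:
M - (-17799 - 4287)/(-12453 + 8122) = 5141 - (-17799 - 4287)/(-12453 + 8122) = 5141 - (-22086)/(-4331) = 5141 - (-22086)*(-1)/4331 = 5141 - 1*22086/4331 = 5141 - 22086/4331 = 22243585/4331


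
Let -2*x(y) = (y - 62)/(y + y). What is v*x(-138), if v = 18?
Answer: -150/23 ≈ -6.5217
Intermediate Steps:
x(y) = -(-62 + y)/(4*y) (x(y) = -(y - 62)/(2*(y + y)) = -(-62 + y)/(2*(2*y)) = -(-62 + y)*1/(2*y)/2 = -(-62 + y)/(4*y))
v*x(-138) = 18*((¼)*(62 - 1*(-138))/(-138)) = 18*((¼)*(-1/138)*(62 + 138)) = 18*((¼)*(-1/138)*200) = 18*(-25/69) = -150/23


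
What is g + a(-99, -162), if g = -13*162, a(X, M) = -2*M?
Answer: -1782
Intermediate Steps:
g = -2106
g + a(-99, -162) = -2106 - 2*(-162) = -2106 + 324 = -1782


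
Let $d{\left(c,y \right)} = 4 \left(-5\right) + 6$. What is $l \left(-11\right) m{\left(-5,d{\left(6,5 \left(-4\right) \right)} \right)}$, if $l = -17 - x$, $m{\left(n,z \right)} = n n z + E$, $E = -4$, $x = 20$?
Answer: $-144078$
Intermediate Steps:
$d{\left(c,y \right)} = -14$ ($d{\left(c,y \right)} = -20 + 6 = -14$)
$m{\left(n,z \right)} = -4 + z n^{2}$ ($m{\left(n,z \right)} = n n z - 4 = n^{2} z - 4 = z n^{2} - 4 = -4 + z n^{2}$)
$l = -37$ ($l = -17 - 20 = -37$)
$l \left(-11\right) m{\left(-5,d{\left(6,5 \left(-4\right) \right)} \right)} = \left(-37\right) \left(-11\right) \left(-4 - 14 \left(-5\right)^{2}\right) = 407 \left(-4 - 350\right) = 407 \left(-354\right) = -144078$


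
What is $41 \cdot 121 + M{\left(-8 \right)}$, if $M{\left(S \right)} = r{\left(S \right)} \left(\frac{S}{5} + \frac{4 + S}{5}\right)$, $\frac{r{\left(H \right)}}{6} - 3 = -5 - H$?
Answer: $\frac{24373}{5} \approx 4874.6$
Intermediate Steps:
$r{\left(H \right)} = -12 - 6 H$ ($r{\left(H \right)} = 18 + 6 \left(-5 - H\right) = 18 - \left(30 + 6 H\right) = -12 - 6 H$)
$M{\left(S \right)} = \left(-12 - 6 S\right) \left(\frac{4}{5} + \frac{2 S}{5}\right)$ ($M{\left(S \right)} = \left(-12 - 6 S\right) \left(\frac{S}{5} + \frac{4 + S}{5}\right) = \left(-12 - 6 S\right) \left(S \frac{1}{5} + \left(4 + S\right) \frac{1}{5}\right) = \left(-12 - 6 S\right) \left(\frac{S}{5} + \left(\frac{4}{5} + \frac{S}{5}\right)\right) = \left(-12 - 6 S\right) \left(\frac{4}{5} + \frac{2 S}{5}\right)$)
$41 \cdot 121 + M{\left(-8 \right)} = 41 \cdot 121 - \frac{12 \left(2 - 8\right)^{2}}{5} = 4961 - \frac{12 \left(-6\right)^{2}}{5} = 4961 - \frac{432}{5} = \frac{24373}{5}$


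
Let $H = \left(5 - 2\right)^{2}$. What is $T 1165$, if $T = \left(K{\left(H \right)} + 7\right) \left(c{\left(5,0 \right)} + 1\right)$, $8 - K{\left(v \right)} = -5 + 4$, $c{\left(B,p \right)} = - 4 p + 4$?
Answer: $93200$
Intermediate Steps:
$H = 9$ ($H = 3^{2} = 9$)
$c{\left(B,p \right)} = 4 - 4 p$
$K{\left(v \right)} = 9$ ($K{\left(v \right)} = 8 - \left(-5 + 4\right) = 8 - -1 = 8 + 1 = 9$)
$T = 80$ ($T = \left(9 + 7\right) \left(\left(4 - 0\right) + 1\right) = 16 \left(\left(4 + 0\right) + 1\right) = 16 \left(4 + 1\right) = 16 \cdot 5 = 80$)
$T 1165 = 80 \cdot 1165 = 93200$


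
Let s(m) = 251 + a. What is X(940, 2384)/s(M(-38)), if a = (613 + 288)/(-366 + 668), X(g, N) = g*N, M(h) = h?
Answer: 676769920/76703 ≈ 8823.3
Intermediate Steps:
X(g, N) = N*g
a = 901/302 ≈ 2.9834
s(m) = 76703/302 (s(m) = 251 + 901/302 = 76703/302)
X(940, 2384)/s(M(-38)) = (2384*940)/(76703/302) = 2240960*(302/76703) = 676769920/76703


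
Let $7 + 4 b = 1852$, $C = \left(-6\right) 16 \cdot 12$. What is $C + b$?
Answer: $- \frac{2763}{4} \approx -690.75$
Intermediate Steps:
$C = -1152$ ($C = \left(-96\right) 12 = -1152$)
$b = \frac{1845}{4}$ ($b = - \frac{7}{4} + \frac{1}{4} \cdot 1852 = - \frac{7}{4} + 463 = \frac{1845}{4} \approx 461.25$)
$C + b = -1152 + \frac{1845}{4} = - \frac{2763}{4}$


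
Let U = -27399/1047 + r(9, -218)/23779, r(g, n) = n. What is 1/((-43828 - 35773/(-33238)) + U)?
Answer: -275837874298/12096346424383443 ≈ -2.2803e-5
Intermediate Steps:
U = -217249689/8298871 (U = -27399/1047 - 218/23779 = -27399*1/1047 - 218*1/23779 = -9133/349 - 218/23779 = -217249689/8298871 ≈ -26.178)
1/((-43828 - 35773/(-33238)) + U) = 1/((-43828 - 35773/(-33238)) - 217249689/8298871) = 1/((-43828 - 35773*(-1)/33238) - 217249689/8298871) = 1/((-43828 - 1*(-35773/33238)) - 217249689/8298871) = 1/((-43828 + 35773/33238) - 217249689/8298871) = 1/(-1456719291/33238 - 217249689/8298871) = 1/(-12096346424383443/275837874298) = -275837874298/12096346424383443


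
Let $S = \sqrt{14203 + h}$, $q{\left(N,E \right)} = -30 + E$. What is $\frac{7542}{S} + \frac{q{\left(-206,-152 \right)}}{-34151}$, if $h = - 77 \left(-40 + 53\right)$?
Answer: $\frac{14}{2627} + \frac{3771 \sqrt{13202}}{6601} \approx 65.645$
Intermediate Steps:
$h = -1001$ ($h = \left(-77\right) 13 = -1001$)
$S = \sqrt{13202}$ ($S = \sqrt{14203 - 1001} = \sqrt{13202} \approx 114.9$)
$\frac{7542}{S} + \frac{q{\left(-206,-152 \right)}}{-34151} = \frac{7542}{\sqrt{13202}} + \frac{-30 - 152}{-34151} = 7542 \frac{\sqrt{13202}}{13202} - - \frac{14}{2627} = \frac{3771 \sqrt{13202}}{6601} + \frac{14}{2627} = \frac{14}{2627} + \frac{3771 \sqrt{13202}}{6601}$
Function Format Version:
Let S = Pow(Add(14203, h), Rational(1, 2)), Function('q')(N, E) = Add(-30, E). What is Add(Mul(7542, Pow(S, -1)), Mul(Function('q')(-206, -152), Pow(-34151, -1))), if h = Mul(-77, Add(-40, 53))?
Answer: Add(Rational(14, 2627), Mul(Rational(3771, 6601), Pow(13202, Rational(1, 2)))) ≈ 65.645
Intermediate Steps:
h = -1001 (h = Mul(-77, 13) = -1001)
S = Pow(13202, Rational(1, 2)) (S = Pow(Add(14203, -1001), Rational(1, 2)) = Pow(13202, Rational(1, 2)) ≈ 114.90)
Add(Mul(7542, Pow(S, -1)), Mul(Function('q')(-206, -152), Pow(-34151, -1))) = Add(Mul(7542, Pow(Pow(13202, Rational(1, 2)), -1)), Mul(Add(-30, -152), Pow(-34151, -1))) = Add(Mul(7542, Mul(Rational(1, 13202), Pow(13202, Rational(1, 2)))), Mul(-182, Rational(-1, 34151))) = Add(Mul(Rational(3771, 6601), Pow(13202, Rational(1, 2))), Rational(14, 2627)) = Add(Rational(14, 2627), Mul(Rational(3771, 6601), Pow(13202, Rational(1, 2))))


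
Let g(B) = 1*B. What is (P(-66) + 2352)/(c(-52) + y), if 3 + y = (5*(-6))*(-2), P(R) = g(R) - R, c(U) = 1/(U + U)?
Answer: 244608/5927 ≈ 41.270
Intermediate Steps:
c(U) = 1/(2*U)
g(B) = B
P(R) = 0 (P(R) = R - R = 0)
y = 57 (y = -3 + (5*(-6))*(-2) = -3 - 30*(-2) = -3 + 60 = 57)
(P(-66) + 2352)/(c(-52) + y) = (0 + 2352)/((½)/(-52) + 57) = 2352/((½)*(-1/52) + 57) = 2352/(-1/104 + 57) = 2352/(5927/104) = 2352*(104/5927) = 244608/5927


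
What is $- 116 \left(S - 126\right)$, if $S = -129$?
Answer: $29580$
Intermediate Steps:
$- 116 \left(S - 126\right) = - 116 \left(-129 - 126\right) = \left(-116\right) \left(-255\right) = 29580$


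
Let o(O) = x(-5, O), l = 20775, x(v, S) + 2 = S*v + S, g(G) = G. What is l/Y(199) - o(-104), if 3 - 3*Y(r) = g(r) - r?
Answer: 20361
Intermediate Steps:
x(v, S) = -2 + S + S*v (x(v, S) = -2 + (S*v + S) = -2 + (S + S*v) = -2 + S + S*v)
Y(r) = 1 (Y(r) = 1 - (r - r)/3 = 1 - ⅓*0 = 1 + 0 = 1)
o(O) = -2 - 4*O (o(O) = -2 + O + O*(-5) = -2 + O - 5*O = -2 - 4*O)
l/Y(199) - o(-104) = 20775/1 - (-2 - 4*(-104)) = 20775*1 - (-2 + 416) = 20775 - 1*414 = 20775 - 414 = 20361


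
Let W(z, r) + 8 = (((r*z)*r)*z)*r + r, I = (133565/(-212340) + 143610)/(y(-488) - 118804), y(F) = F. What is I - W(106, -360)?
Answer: 2655781624474086590641/5066092656 ≈ 5.2423e+11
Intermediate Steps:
I = -6098802767/5066092656 (I = (133565/(-212340) + 143610)/(-488 - 118804) = (133565*(-1/212340) + 143610)/(-119292) = (-26713/42468 + 143610)*(-1/119292) = (6098802767/42468)*(-1/119292) = -6098802767/5066092656 ≈ -1.2038)
W(z, r) = -8 + r + r³*z² (W(z, r) = -8 + ((((r*z)*r)*z)*r + r) = -8 + (((z*r²)*z)*r + r) = -8 + ((r²*z²)*r + r) = -8 + (r³*z² + r) = -8 + (r + r³*z²) = -8 + r + r³*z²)
I - W(106, -360) = -6098802767/5066092656 - (-8 - 360 + (-360)³*106²) = -6098802767/5066092656 - (-8 - 360 - 46656000*11236) = -6098802767/5066092656 - (-8 - 360 - 524226816000) = -6098802767/5066092656 - 1*(-524226816368) = -6098802767/5066092656 + 524226816368 = 2655781624474086590641/5066092656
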